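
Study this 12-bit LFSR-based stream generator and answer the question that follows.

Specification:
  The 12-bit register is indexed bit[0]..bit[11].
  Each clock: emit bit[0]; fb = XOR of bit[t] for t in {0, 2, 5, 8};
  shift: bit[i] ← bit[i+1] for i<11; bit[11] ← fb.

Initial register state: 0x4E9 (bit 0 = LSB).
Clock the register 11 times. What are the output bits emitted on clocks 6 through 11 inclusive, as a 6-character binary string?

111001

reg_0 = 0x4E9
clock 1: out=1, reg = 0x274
clock 2: out=0, reg = 0x13A
clock 3: out=0, reg = 0x09D
clock 4: out=1, reg = 0x04E
clock 5: out=0, reg = 0x827
clock 6: out=1, reg = 0xC13
clock 7: out=1, reg = 0xE09
clock 8: out=1, reg = 0xF04
clock 9: out=0, reg = 0x782
clock 10: out=0, reg = 0xBC1
clock 11: out=1, reg = 0x5E0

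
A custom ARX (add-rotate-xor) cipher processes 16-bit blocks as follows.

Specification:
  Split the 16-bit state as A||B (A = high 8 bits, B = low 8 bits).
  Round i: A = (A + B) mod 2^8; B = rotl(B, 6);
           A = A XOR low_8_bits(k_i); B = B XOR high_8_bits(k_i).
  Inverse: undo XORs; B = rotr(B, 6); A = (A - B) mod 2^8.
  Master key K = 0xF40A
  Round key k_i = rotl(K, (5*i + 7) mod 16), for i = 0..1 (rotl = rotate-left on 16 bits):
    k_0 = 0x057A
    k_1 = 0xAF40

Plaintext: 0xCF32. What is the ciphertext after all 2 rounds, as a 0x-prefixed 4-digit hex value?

s_0 = plaintext = 0xCF32
s_1 = Round(s_0, k_0) = 0x7B89
s_2 = Round(s_1, k_1) = 0x44CD

0x44CD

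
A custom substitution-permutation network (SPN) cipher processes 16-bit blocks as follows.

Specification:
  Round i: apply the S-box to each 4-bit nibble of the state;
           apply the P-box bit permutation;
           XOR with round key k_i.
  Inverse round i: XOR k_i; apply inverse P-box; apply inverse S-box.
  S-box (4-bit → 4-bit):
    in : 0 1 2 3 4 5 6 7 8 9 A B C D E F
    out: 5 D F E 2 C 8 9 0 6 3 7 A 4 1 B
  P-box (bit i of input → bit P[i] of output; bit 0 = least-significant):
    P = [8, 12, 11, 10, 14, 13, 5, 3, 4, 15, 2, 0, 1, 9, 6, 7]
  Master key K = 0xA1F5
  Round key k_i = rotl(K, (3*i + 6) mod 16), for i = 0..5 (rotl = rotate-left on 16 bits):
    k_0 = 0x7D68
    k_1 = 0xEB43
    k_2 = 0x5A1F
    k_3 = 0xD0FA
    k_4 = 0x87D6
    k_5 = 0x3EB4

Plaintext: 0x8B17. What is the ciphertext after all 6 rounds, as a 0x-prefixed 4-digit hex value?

0x3461

s_0 = plaintext = 0x8B17
s_1 = Round(s_0, k_0) = 0xB854
s_2 = Round(s_1, k_1) = 0xF929
s_3 = Round(s_2, k_2) = 0xA0B1
s_4 = Round(s_3, k_3) = 0xBFCC
s_5 = Round(s_4, k_4) = 0x318D
s_6 = Round(s_5, k_5) = 0x3461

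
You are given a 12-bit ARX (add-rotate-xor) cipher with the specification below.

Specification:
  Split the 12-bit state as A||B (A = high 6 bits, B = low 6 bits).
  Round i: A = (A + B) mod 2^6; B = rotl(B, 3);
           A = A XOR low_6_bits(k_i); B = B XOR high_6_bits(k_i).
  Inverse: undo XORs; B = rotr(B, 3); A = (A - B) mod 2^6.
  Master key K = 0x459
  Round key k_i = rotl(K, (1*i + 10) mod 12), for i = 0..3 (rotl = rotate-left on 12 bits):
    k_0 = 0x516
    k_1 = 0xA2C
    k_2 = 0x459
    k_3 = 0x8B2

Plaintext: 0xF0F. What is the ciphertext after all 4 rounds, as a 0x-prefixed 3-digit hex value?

s_0 = plaintext = 0xF0F
s_1 = Round(s_0, k_0) = 0x76D
s_2 = Round(s_1, k_1) = 0x985
s_3 = Round(s_2, k_2) = 0xCB9
s_4 = Round(s_3, k_3) = 0x66D

0x66D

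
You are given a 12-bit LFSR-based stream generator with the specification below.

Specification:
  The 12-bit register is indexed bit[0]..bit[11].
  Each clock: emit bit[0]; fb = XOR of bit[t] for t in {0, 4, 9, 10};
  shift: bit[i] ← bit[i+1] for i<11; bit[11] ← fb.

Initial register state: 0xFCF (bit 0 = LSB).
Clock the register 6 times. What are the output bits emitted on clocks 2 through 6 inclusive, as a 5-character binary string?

reg_0 = 0xFCF
clock 1: out=1, reg = 0xFE7
clock 2: out=1, reg = 0xFF3
clock 3: out=1, reg = 0x7F9
clock 4: out=1, reg = 0x3FC
clock 5: out=0, reg = 0x1FE
clock 6: out=0, reg = 0x8FF

11100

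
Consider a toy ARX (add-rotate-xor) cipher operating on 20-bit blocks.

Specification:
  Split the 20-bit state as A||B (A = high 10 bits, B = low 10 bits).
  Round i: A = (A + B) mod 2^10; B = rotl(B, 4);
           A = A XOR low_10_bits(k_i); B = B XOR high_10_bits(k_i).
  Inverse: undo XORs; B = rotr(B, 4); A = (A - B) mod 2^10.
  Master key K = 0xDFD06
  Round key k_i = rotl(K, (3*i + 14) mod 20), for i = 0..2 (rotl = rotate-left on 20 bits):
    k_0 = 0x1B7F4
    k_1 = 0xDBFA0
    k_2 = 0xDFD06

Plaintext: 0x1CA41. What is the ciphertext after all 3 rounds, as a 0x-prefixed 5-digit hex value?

0xD3D9F

s_0 = plaintext = 0x1CA41
s_1 = Round(s_0, k_0) = 0x51C74
s_2 = Round(s_1, k_1) = 0x86C2E
s_3 = Round(s_2, k_2) = 0xD3D9F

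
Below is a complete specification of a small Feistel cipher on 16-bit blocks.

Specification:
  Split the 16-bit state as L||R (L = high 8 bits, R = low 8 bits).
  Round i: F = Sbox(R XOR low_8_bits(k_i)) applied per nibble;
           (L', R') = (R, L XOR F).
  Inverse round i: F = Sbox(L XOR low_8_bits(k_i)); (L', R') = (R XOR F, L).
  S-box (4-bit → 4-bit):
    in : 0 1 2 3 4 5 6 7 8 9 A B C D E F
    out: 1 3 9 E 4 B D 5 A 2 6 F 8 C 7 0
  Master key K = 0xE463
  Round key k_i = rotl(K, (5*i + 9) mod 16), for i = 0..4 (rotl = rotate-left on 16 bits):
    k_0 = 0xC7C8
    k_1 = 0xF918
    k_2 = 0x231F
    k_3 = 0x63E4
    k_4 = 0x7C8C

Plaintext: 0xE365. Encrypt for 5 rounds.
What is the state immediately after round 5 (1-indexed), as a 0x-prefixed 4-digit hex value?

s_0 = plaintext = 0xE365
s_1 = Round(s_0, k_0) = 0x658F
s_2 = Round(s_1, k_1) = 0x8F40
s_3 = Round(s_2, k_2) = 0x403F
s_4 = Round(s_3, k_3) = 0x3F8F
s_5 = Round(s_4, k_4) = 0x8F21

0x8F21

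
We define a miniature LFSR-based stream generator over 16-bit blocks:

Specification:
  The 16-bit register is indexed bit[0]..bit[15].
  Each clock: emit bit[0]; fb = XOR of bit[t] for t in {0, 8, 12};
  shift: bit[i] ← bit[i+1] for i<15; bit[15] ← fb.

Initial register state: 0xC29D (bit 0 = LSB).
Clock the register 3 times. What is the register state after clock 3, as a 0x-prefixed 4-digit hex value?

0x7853

reg_0 = 0xC29D
clock 1: out=1, reg = 0xE14E
clock 2: out=0, reg = 0xF0A7
clock 3: out=1, reg = 0x7853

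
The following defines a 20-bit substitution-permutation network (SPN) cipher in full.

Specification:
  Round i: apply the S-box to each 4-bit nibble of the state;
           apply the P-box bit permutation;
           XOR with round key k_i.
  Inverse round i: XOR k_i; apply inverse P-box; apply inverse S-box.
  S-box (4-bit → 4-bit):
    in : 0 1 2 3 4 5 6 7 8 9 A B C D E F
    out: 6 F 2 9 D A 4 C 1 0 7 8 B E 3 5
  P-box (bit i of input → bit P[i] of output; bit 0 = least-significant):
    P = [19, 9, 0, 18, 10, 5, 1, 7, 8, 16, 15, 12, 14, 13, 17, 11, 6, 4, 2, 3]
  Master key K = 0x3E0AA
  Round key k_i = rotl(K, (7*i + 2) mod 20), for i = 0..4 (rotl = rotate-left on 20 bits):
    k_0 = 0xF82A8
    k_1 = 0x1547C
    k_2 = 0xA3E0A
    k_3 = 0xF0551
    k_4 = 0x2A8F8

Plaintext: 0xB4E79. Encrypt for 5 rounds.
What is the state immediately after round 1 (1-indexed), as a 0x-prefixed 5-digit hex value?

0xCCB22

s_0 = plaintext = 0xB4E79
s_1 = Round(s_0, k_0) = 0xCCB22
s_2 = Round(s_1, k_1) = 0x12E04
s_3 = Round(s_2, k_2) = 0x71F75
s_4 = Round(s_3, k_3) = 0x9EEDF
s_5 = Round(s_4, k_4) = 0xBC95B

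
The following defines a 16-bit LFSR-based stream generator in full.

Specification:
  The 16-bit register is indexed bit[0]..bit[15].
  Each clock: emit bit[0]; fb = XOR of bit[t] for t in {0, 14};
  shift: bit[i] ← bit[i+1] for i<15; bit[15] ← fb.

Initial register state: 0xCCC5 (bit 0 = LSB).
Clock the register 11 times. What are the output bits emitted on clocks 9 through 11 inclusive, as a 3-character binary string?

001

reg_0 = 0xCCC5
clock 1: out=1, reg = 0x6662
clock 2: out=0, reg = 0xB331
clock 3: out=1, reg = 0xD998
clock 4: out=0, reg = 0xECCC
clock 5: out=0, reg = 0xF666
clock 6: out=0, reg = 0xFB33
clock 7: out=1, reg = 0x7D99
clock 8: out=1, reg = 0x3ECC
clock 9: out=0, reg = 0x1F66
clock 10: out=0, reg = 0x0FB3
clock 11: out=1, reg = 0x87D9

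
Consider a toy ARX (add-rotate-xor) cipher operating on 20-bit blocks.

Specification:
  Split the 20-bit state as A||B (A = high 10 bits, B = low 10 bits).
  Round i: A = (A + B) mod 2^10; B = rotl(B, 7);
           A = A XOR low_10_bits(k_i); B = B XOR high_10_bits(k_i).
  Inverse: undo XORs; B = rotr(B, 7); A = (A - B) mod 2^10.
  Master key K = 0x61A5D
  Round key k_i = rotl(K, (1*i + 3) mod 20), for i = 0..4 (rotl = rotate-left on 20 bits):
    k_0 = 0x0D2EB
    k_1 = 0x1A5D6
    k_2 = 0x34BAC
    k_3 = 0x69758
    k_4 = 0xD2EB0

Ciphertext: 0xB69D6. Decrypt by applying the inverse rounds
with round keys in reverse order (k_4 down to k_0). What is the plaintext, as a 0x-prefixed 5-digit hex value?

s_0 = ciphertext = 0xB69D6
s_1 = InvRound(s_0, k_4) = 0xDF4ED
s_2 = InvRound(s_1, k_3) = 0x78E42
s_3 = InvRound(s_2, k_2) = 0x72885
s_4 = InvRound(s_3, k_1) = 0x2EF61
s_5 = InvRound(s_4, k_0) = 0xE8AAE

0xE8AAE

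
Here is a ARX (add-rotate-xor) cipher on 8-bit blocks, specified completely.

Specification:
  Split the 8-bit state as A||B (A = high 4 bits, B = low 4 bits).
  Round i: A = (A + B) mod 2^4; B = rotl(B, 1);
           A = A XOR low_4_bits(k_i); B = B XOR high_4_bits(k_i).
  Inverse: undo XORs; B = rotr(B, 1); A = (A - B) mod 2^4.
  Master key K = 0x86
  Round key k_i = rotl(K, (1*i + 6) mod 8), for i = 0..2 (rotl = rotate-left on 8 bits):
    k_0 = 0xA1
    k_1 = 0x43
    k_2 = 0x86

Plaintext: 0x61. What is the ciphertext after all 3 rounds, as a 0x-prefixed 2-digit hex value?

0x42

s_0 = plaintext = 0x61
s_1 = Round(s_0, k_0) = 0x68
s_2 = Round(s_1, k_1) = 0xD5
s_3 = Round(s_2, k_2) = 0x42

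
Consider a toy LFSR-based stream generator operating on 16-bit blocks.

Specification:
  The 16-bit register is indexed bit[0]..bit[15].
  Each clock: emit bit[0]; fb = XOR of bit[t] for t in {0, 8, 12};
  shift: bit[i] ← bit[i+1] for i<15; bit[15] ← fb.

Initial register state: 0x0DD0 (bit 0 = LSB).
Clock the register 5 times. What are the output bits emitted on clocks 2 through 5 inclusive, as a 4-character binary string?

reg_0 = 0x0DD0
clock 1: out=0, reg = 0x86E8
clock 2: out=0, reg = 0x4374
clock 3: out=0, reg = 0xA1BA
clock 4: out=0, reg = 0xD0DD
clock 5: out=1, reg = 0x686E

0001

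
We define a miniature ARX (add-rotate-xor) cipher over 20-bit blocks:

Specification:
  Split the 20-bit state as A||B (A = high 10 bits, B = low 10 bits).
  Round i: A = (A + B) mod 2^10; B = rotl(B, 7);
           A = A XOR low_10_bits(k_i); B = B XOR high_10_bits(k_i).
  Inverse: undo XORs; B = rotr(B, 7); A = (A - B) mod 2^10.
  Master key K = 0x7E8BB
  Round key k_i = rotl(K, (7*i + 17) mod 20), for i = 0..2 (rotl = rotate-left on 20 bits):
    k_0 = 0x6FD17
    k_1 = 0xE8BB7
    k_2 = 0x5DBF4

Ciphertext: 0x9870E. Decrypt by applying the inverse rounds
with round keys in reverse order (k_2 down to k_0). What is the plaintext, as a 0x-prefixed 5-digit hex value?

0x6907D

s_0 = ciphertext = 0x9870E
s_1 = InvRound(s_0, k_2) = 0x747C4
s_2 = InvRound(s_1, k_1) = 0xCDB30
s_3 = InvRound(s_2, k_0) = 0x6907D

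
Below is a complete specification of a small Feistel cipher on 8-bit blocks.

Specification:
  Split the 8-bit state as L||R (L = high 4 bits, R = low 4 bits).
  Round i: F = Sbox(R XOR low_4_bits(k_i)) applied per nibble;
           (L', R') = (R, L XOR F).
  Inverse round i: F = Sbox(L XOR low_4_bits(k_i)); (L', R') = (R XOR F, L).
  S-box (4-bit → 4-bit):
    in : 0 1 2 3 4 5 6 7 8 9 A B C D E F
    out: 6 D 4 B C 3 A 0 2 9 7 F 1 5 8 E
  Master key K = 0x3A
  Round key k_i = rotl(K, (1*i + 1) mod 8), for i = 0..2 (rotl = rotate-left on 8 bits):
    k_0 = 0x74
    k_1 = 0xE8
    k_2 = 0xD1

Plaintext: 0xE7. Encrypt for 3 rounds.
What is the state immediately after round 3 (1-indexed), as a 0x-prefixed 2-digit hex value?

0x2E

s_0 = plaintext = 0xE7
s_1 = Round(s_0, k_0) = 0x75
s_2 = Round(s_1, k_1) = 0x52
s_3 = Round(s_2, k_2) = 0x2E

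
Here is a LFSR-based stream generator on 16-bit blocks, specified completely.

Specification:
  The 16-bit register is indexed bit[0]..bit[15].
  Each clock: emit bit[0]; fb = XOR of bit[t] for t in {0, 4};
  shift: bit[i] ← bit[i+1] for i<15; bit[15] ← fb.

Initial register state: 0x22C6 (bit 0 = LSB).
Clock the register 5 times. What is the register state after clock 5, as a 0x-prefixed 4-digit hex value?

reg_0 = 0x22C6
clock 1: out=0, reg = 0x1163
clock 2: out=1, reg = 0x88B1
clock 3: out=1, reg = 0x4458
clock 4: out=0, reg = 0xA22C
clock 5: out=0, reg = 0x5116

0x5116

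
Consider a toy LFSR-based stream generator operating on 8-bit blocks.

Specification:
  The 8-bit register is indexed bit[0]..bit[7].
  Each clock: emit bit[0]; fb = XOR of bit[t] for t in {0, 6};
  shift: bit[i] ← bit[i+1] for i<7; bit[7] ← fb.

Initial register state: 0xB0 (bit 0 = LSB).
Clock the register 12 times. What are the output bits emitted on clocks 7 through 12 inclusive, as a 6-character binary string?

reg_0 = 0xB0
clock 1: out=0, reg = 0x58
clock 2: out=0, reg = 0xAC
clock 3: out=0, reg = 0x56
clock 4: out=0, reg = 0xAB
clock 5: out=1, reg = 0xD5
clock 6: out=1, reg = 0x6A
clock 7: out=0, reg = 0xB5
clock 8: out=1, reg = 0xDA
clock 9: out=0, reg = 0xED
clock 10: out=1, reg = 0x76
clock 11: out=0, reg = 0xBB
clock 12: out=1, reg = 0xDD

010101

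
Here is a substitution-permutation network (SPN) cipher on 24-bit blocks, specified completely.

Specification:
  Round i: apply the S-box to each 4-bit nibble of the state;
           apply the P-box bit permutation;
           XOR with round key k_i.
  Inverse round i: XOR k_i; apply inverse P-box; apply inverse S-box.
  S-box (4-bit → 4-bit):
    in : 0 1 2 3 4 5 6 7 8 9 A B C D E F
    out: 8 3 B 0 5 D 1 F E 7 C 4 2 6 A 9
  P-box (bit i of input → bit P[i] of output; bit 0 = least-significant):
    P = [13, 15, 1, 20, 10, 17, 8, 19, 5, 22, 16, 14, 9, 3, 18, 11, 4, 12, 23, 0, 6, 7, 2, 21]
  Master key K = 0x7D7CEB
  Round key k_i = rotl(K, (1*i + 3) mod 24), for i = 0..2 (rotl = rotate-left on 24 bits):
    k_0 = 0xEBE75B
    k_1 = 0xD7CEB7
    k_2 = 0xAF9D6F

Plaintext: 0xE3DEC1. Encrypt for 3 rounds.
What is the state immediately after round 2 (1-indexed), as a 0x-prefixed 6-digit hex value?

0x349713

s_0 = plaintext = 0xE3DEC1
s_1 = Round(s_0, k_0) = 0x8D07D3
s_2 = Round(s_1, k_1) = 0x349713
s_3 = Round(s_2, k_2) = 0x68DB57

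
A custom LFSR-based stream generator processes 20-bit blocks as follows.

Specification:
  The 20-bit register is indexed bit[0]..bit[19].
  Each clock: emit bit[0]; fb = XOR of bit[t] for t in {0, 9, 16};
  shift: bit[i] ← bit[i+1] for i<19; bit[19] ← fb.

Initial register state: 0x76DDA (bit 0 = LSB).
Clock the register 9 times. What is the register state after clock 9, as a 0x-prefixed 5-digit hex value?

0xEDBB6

reg_0 = 0x76DDA
clock 1: out=0, reg = 0xBB6ED
clock 2: out=1, reg = 0xDDB76
clock 3: out=0, reg = 0x6EDBB
clock 4: out=1, reg = 0xB76DD
clock 5: out=1, reg = 0xDBB6E
clock 6: out=0, reg = 0x6DDB7
clock 7: out=1, reg = 0xB6EDB
clock 8: out=1, reg = 0xDB76D
clock 9: out=1, reg = 0xEDBB6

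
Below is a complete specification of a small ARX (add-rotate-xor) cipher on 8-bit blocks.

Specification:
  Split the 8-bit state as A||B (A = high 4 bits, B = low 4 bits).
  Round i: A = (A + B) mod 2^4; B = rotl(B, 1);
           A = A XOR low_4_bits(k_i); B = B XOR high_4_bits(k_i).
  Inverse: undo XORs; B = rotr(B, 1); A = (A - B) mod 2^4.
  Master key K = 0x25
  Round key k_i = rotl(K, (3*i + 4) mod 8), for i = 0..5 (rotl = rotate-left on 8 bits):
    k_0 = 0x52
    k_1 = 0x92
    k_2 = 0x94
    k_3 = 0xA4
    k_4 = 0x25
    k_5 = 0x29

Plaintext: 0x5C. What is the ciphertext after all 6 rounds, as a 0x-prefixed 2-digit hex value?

s_0 = plaintext = 0x5C
s_1 = Round(s_0, k_0) = 0x3C
s_2 = Round(s_1, k_1) = 0xD0
s_3 = Round(s_2, k_2) = 0x99
s_4 = Round(s_3, k_3) = 0x69
s_5 = Round(s_4, k_4) = 0xA1
s_6 = Round(s_5, k_5) = 0x20

0x20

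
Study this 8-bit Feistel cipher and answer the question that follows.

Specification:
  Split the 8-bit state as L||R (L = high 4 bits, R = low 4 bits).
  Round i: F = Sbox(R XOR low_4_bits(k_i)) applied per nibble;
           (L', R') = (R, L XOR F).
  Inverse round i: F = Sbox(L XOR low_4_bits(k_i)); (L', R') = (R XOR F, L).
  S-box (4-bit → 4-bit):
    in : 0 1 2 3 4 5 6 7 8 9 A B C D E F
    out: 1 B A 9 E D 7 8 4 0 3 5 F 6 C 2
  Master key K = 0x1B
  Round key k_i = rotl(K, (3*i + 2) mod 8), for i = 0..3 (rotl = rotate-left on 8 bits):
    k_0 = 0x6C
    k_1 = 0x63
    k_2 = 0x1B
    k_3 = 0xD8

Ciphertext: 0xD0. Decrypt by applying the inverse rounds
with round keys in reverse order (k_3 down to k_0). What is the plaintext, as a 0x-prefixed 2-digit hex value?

s_0 = ciphertext = 0xD0
s_1 = InvRound(s_0, k_3) = 0xDD
s_2 = InvRound(s_1, k_2) = 0xAD
s_3 = InvRound(s_2, k_1) = 0xDA
s_4 = InvRound(s_3, k_0) = 0x1D

0x1D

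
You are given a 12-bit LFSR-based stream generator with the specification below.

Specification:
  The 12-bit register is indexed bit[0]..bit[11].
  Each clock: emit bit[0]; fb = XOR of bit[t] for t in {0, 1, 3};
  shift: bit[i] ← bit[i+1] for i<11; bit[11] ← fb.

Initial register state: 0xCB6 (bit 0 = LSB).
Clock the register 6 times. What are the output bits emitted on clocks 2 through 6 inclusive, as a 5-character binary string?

reg_0 = 0xCB6
clock 1: out=0, reg = 0xE5B
clock 2: out=1, reg = 0xF2D
clock 3: out=1, reg = 0x796
clock 4: out=0, reg = 0xBCB
clock 5: out=1, reg = 0xDE5
clock 6: out=1, reg = 0xEF2

11011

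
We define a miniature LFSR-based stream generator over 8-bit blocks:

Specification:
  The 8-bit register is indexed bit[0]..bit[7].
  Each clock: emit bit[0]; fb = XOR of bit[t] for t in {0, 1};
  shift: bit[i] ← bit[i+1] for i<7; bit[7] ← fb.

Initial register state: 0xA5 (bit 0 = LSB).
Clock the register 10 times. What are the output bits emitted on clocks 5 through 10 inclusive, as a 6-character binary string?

reg_0 = 0xA5
clock 1: out=1, reg = 0xD2
clock 2: out=0, reg = 0xE9
clock 3: out=1, reg = 0xF4
clock 4: out=0, reg = 0x7A
clock 5: out=0, reg = 0xBD
clock 6: out=1, reg = 0xDE
clock 7: out=0, reg = 0xEF
clock 8: out=1, reg = 0x77
clock 9: out=1, reg = 0x3B
clock 10: out=1, reg = 0x1D

010111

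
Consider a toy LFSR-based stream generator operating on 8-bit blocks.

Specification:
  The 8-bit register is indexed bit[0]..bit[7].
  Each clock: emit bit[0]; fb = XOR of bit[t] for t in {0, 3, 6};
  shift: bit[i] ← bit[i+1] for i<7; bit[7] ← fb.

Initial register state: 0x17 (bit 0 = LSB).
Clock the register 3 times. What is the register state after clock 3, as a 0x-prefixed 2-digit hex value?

0x22

reg_0 = 0x17
clock 1: out=1, reg = 0x8B
clock 2: out=1, reg = 0x45
clock 3: out=1, reg = 0x22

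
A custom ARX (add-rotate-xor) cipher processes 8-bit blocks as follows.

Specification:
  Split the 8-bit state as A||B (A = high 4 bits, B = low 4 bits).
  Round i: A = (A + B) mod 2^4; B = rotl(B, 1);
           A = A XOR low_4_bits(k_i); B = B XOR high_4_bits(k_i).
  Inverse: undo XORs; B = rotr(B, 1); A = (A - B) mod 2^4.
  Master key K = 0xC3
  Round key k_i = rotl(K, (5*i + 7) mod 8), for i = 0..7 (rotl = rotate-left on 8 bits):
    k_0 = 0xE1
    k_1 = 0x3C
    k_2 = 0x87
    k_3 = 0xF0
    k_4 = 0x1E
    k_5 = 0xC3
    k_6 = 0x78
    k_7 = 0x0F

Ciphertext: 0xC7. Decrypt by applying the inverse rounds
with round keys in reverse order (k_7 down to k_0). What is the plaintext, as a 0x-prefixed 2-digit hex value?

0x07

s_0 = ciphertext = 0xC7
s_1 = InvRound(s_0, k_7) = 0x8B
s_2 = InvRound(s_1, k_6) = 0xA6
s_3 = InvRound(s_2, k_5) = 0x45
s_4 = InvRound(s_3, k_4) = 0x82
s_5 = InvRound(s_4, k_3) = 0xAE
s_6 = InvRound(s_5, k_2) = 0xA3
s_7 = InvRound(s_6, k_1) = 0x60
s_8 = InvRound(s_7, k_0) = 0x07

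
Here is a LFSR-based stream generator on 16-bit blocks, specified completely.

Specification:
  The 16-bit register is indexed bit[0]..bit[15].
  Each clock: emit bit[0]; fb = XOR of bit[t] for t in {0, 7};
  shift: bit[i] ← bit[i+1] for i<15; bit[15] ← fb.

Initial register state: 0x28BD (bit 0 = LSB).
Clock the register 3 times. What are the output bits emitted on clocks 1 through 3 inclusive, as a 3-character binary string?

101

reg_0 = 0x28BD
clock 1: out=1, reg = 0x145E
clock 2: out=0, reg = 0x0A2F
clock 3: out=1, reg = 0x8517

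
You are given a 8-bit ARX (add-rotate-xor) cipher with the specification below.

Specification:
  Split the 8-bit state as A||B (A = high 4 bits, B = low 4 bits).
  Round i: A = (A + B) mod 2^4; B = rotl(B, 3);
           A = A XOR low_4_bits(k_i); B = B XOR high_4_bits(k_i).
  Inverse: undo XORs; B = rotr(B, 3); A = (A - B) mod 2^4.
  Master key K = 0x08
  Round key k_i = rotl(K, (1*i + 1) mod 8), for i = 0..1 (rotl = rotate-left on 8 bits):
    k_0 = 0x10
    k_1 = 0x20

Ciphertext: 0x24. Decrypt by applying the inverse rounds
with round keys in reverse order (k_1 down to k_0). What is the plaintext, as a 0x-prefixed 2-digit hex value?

0xBB

s_0 = ciphertext = 0x24
s_1 = InvRound(s_0, k_1) = 0x6C
s_2 = InvRound(s_1, k_0) = 0xBB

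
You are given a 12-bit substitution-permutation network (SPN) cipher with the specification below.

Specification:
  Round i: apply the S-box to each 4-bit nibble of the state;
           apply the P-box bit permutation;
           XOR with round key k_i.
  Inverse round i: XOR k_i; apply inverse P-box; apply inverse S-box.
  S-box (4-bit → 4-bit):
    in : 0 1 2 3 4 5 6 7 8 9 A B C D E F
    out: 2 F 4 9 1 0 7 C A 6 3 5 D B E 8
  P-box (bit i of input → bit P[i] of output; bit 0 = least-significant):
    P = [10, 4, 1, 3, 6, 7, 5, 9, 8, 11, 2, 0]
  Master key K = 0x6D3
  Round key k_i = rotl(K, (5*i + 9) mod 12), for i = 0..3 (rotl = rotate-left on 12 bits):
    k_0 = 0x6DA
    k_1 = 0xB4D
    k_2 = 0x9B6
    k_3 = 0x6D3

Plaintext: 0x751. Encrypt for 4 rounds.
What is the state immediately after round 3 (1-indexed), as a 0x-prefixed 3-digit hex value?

0x180

s_0 = plaintext = 0x751
s_1 = Round(s_0, k_0) = 0x2C5
s_2 = Round(s_1, k_1) = 0x929
s_3 = Round(s_2, k_2) = 0x180
s_4 = Round(s_3, k_3) = 0xD46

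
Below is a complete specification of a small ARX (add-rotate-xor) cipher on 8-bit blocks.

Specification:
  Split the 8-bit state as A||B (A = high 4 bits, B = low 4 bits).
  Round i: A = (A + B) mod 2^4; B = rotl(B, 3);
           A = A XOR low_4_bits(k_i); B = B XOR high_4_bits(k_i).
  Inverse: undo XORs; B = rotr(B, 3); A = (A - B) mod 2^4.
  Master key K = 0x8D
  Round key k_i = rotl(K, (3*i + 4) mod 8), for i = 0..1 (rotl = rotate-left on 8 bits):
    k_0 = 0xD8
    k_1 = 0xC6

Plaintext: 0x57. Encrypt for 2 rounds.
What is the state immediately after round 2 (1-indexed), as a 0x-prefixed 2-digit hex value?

0xCF

s_0 = plaintext = 0x57
s_1 = Round(s_0, k_0) = 0x46
s_2 = Round(s_1, k_1) = 0xCF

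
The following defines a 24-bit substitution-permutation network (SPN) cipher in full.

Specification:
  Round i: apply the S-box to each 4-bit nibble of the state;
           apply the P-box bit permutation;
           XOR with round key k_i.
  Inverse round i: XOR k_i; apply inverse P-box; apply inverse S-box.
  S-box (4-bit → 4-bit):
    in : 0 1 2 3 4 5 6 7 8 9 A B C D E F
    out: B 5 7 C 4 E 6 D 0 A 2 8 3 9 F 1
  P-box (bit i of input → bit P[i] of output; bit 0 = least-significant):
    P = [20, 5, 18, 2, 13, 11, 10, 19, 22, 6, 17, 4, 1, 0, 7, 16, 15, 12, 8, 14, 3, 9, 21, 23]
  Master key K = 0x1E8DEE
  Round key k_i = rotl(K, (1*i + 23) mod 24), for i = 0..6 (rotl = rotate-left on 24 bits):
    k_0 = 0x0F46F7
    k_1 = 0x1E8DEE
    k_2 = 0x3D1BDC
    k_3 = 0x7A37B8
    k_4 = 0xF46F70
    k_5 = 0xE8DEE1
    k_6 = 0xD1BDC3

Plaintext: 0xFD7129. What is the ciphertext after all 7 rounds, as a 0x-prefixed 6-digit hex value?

s_0 = plaintext = 0xFD7129
s_1 = Round(s_0, k_0) = 0x4CAA59
s_2 = Round(s_1, k_1) = 0x36118B
s_3 = Round(s_2, k_2) = 0xDF0A5A
s_4 = Round(s_3, k_3) = 0xF3BBD3
s_5 = Round(s_4, k_4) = 0xF90E6C
s_6 = Round(s_5, k_5) = 0xBB829A
s_7 = Round(s_6, k_6) = 0x1BF5A3

0x1BF5A3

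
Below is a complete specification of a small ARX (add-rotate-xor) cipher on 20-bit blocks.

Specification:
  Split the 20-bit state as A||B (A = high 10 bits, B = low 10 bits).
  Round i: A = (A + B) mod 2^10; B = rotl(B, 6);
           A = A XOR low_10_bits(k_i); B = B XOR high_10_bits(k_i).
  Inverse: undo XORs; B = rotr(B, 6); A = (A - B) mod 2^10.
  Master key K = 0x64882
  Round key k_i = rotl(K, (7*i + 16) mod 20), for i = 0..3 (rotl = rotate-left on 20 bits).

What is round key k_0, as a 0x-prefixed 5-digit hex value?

0x26488

K = 0x64882
k_0 = rotl(K, (7*0+16) mod 20) = rotl(K, 16) = 0x26488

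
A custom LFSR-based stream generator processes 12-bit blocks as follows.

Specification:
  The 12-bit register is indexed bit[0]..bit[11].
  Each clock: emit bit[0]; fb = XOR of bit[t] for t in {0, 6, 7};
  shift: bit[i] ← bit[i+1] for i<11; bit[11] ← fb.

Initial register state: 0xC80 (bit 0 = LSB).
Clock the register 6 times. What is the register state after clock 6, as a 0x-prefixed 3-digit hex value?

0x2F2

reg_0 = 0xC80
clock 1: out=0, reg = 0xE40
clock 2: out=0, reg = 0xF20
clock 3: out=0, reg = 0x790
clock 4: out=0, reg = 0xBC8
clock 5: out=0, reg = 0x5E4
clock 6: out=0, reg = 0x2F2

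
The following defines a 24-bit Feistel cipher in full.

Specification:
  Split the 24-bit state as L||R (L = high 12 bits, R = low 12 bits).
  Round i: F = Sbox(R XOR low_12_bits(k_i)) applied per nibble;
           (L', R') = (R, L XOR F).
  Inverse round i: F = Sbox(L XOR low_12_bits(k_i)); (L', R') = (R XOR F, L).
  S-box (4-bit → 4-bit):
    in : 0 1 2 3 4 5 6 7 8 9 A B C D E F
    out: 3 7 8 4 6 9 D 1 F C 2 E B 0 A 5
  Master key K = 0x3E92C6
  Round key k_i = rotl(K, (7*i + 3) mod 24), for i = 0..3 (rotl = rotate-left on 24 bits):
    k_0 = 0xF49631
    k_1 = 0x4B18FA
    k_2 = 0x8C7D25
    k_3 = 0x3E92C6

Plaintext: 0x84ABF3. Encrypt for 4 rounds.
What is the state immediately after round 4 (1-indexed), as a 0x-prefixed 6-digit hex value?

0x15EC03

s_0 = plaintext = 0x84ABF3
s_1 = Round(s_0, k_0) = 0xBF38F2
s_2 = Round(s_1, k_1) = 0x8F28CC
s_3 = Round(s_2, k_2) = 0x8CC15E
s_4 = Round(s_3, k_3) = 0x15EC03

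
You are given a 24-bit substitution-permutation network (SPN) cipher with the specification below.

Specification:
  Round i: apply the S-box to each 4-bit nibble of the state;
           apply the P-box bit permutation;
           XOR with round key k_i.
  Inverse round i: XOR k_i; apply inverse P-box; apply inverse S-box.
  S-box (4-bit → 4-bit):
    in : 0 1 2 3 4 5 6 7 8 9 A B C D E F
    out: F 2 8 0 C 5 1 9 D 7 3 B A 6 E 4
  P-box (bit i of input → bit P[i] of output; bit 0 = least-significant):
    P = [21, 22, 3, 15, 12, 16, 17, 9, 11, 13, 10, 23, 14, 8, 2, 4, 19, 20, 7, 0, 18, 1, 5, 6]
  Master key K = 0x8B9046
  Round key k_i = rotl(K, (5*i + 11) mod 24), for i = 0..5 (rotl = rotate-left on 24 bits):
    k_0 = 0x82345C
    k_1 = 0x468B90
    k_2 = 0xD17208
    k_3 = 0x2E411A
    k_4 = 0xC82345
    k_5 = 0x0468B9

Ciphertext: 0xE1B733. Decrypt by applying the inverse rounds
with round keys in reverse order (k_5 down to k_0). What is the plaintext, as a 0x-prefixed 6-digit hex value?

0x0ED07D

s_0 = ciphertext = 0xE1B733
s_1 = InvRound(s_0, k_5) = 0xAFA8B0
s_2 = InvRound(s_1, k_4) = 0x84E6EB
s_3 = InvRound(s_2, k_3) = 0x48CE47
s_4 = InvRound(s_3, k_2) = 0xCBF0A4
s_5 = InvRound(s_4, k_1) = 0x560BB3
s_6 = InvRound(s_5, k_0) = 0x0ED07D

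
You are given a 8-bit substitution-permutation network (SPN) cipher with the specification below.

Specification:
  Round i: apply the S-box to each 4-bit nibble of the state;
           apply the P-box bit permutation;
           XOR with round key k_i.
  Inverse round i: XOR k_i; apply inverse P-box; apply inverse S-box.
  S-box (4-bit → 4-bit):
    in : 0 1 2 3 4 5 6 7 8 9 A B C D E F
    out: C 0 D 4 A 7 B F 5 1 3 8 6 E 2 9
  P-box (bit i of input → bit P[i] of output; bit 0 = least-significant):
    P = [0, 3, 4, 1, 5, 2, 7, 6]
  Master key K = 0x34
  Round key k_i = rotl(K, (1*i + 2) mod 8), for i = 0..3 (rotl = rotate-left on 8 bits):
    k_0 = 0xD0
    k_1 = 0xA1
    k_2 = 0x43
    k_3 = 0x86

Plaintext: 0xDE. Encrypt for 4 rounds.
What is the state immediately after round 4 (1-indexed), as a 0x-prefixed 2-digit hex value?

0x55

s_0 = plaintext = 0xDE
s_1 = Round(s_0, k_0) = 0x1C
s_2 = Round(s_1, k_1) = 0xB9
s_3 = Round(s_2, k_2) = 0x02
s_4 = Round(s_3, k_3) = 0x55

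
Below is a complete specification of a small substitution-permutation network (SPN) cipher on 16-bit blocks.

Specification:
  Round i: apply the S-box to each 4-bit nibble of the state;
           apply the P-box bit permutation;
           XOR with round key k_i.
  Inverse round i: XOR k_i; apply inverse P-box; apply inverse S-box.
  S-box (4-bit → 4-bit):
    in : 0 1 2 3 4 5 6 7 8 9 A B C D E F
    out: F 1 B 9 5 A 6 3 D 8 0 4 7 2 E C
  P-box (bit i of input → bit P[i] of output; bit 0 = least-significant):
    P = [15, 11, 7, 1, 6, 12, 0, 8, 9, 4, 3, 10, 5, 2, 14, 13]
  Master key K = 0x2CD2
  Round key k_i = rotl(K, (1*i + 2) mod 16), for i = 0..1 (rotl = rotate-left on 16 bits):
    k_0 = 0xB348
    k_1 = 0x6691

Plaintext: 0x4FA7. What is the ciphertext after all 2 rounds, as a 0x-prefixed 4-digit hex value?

s_0 = plaintext = 0x4FA7
s_1 = Round(s_0, k_0) = 0x7F60
s_2 = Round(s_1, k_1) = 0xFA3E

0xFA3E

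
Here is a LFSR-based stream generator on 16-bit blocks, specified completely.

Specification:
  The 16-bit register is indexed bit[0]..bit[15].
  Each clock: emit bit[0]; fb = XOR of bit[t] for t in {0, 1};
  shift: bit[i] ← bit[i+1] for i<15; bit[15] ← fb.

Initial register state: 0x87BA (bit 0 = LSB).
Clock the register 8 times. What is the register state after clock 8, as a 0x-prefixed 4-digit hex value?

0x6787

reg_0 = 0x87BA
clock 1: out=0, reg = 0xC3DD
clock 2: out=1, reg = 0xE1EE
clock 3: out=0, reg = 0xF0F7
clock 4: out=1, reg = 0x787B
clock 5: out=1, reg = 0x3C3D
clock 6: out=1, reg = 0x9E1E
clock 7: out=0, reg = 0xCF0F
clock 8: out=1, reg = 0x6787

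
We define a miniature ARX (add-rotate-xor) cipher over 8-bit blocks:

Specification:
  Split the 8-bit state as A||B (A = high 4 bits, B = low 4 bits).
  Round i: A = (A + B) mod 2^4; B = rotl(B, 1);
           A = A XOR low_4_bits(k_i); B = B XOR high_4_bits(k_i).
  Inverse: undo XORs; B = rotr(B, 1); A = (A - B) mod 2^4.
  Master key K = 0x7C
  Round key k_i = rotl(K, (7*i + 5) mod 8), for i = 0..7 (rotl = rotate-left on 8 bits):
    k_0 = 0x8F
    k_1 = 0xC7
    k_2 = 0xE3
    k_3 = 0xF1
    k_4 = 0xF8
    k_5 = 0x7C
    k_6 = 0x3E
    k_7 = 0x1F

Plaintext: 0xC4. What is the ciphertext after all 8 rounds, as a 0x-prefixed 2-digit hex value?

0xA4

s_0 = plaintext = 0xC4
s_1 = Round(s_0, k_0) = 0xF0
s_2 = Round(s_1, k_1) = 0x8C
s_3 = Round(s_2, k_2) = 0x77
s_4 = Round(s_3, k_3) = 0xF1
s_5 = Round(s_4, k_4) = 0x8D
s_6 = Round(s_5, k_5) = 0x9C
s_7 = Round(s_6, k_6) = 0xBA
s_8 = Round(s_7, k_7) = 0xA4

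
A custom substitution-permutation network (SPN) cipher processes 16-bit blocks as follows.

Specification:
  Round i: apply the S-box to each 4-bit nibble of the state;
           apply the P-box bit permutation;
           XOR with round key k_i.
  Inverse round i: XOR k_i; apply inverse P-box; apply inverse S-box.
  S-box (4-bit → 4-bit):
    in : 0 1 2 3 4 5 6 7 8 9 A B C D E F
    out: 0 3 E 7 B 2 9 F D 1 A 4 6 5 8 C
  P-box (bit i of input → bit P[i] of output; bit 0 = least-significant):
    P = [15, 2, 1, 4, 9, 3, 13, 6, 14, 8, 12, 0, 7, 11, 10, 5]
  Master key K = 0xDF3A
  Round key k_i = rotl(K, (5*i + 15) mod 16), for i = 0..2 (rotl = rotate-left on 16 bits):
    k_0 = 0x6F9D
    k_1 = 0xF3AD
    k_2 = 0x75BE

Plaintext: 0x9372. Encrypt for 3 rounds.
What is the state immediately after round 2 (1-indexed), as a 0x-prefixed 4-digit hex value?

0x6863

s_0 = plaintext = 0x9372
s_1 = Round(s_0, k_0) = 0x1C43
s_2 = Round(s_1, k_1) = 0x6863
s_3 = Round(s_2, k_2) = 0xA759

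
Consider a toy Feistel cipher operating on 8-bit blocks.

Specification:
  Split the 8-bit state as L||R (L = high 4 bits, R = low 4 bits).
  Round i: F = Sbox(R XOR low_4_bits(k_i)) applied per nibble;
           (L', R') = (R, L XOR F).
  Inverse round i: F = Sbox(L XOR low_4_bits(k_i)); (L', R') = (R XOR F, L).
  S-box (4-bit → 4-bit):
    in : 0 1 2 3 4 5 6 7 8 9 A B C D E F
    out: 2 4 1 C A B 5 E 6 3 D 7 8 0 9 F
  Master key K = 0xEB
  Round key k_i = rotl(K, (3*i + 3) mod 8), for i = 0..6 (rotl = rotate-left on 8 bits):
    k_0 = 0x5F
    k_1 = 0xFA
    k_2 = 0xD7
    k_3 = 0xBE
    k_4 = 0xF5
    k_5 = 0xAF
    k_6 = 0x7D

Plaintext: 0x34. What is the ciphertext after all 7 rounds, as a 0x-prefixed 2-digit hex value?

s_0 = plaintext = 0x34
s_1 = Round(s_0, k_0) = 0x44
s_2 = Round(s_1, k_1) = 0x4D
s_3 = Round(s_2, k_2) = 0xD9
s_4 = Round(s_3, k_3) = 0x93
s_5 = Round(s_4, k_4) = 0x3C
s_6 = Round(s_5, k_5) = 0xCF
s_7 = Round(s_6, k_6) = 0xFD

0xFD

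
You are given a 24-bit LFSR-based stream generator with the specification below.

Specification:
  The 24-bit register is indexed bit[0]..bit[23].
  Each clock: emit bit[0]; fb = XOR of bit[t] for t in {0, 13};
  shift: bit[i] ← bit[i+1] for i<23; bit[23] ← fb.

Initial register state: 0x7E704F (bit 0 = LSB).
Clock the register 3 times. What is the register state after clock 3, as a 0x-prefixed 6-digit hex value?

reg_0 = 0x7E704F
clock 1: out=1, reg = 0x3F3827
clock 2: out=1, reg = 0x1F9C13
clock 3: out=1, reg = 0x8FCE09

0x8FCE09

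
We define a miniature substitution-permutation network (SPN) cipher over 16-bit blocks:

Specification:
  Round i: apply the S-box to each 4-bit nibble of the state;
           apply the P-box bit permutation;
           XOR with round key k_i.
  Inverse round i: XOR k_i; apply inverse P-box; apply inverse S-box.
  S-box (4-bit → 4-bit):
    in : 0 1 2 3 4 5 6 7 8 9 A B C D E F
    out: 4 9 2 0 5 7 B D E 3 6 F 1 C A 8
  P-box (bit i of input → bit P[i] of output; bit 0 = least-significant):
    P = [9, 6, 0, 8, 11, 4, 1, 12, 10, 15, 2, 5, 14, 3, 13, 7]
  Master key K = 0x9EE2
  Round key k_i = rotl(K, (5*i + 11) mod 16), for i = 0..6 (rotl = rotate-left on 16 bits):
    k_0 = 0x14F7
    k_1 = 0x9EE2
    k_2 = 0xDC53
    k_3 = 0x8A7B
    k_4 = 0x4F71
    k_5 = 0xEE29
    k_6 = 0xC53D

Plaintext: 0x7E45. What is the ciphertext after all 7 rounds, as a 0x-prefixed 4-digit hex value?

s_0 = plaintext = 0x7E45
s_1 = Round(s_0, k_0) = 0xFE14
s_2 = Round(s_1, k_1) = 0x0443
s_3 = Round(s_2, k_2) = 0xF055
s_4 = Round(s_3, k_3) = 0x80AC
s_5 = Round(s_4, k_4) = 0x6DEF
s_6 = Round(s_5, k_5) = 0xBF95
s_7 = Round(s_6, k_6) = 0xAFC4

0xAFC4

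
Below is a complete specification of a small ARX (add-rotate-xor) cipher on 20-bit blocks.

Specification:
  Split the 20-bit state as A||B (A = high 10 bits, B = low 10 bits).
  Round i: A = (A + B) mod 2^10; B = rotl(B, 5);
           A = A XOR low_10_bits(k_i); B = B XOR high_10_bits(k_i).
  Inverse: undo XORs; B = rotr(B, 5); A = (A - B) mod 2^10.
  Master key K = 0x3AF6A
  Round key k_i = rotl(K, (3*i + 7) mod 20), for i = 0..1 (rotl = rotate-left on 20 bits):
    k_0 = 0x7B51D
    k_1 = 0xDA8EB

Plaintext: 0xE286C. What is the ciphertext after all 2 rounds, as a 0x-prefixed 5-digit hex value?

0xECAA9

s_0 = plaintext = 0xE286C
s_1 = Round(s_0, k_0) = 0xBAC6E
s_2 = Round(s_1, k_1) = 0xECAA9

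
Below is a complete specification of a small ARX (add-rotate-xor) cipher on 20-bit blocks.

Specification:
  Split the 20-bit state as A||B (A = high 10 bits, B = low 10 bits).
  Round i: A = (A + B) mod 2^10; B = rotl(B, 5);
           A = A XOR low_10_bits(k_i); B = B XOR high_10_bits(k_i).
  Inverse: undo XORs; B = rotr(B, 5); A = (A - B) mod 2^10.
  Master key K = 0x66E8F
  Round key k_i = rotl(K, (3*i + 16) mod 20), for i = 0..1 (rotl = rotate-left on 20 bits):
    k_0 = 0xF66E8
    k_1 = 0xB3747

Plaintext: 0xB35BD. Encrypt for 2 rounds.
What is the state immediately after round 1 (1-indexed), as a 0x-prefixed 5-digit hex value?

s_0 = plaintext = 0xB35BD
s_1 = Round(s_0, k_0) = 0x98874
s_2 = Round(s_1, k_1) = 0x6444E

0x98874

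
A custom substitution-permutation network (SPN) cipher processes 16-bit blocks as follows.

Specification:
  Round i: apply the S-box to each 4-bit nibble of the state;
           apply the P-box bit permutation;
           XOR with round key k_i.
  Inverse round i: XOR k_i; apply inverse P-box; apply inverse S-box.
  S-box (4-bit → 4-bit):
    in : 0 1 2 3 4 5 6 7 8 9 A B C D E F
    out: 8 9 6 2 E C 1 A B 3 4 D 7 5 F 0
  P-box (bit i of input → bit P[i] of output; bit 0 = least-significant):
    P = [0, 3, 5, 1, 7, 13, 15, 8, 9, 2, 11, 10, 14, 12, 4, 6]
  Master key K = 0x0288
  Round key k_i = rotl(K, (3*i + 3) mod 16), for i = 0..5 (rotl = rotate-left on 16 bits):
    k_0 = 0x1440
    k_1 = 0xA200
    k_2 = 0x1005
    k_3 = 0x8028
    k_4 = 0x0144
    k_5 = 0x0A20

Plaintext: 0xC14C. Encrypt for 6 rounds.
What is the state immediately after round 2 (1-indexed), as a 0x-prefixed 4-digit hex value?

s_0 = plaintext = 0xC14C
s_1 = Round(s_0, k_0) = 0xE379
s_2 = Round(s_1, k_1) = 0xD35D
s_3 = Round(s_2, k_2) = 0xD130
s_4 = Round(s_3, k_3) = 0xE63A
s_5 = Round(s_4, k_4) = 0x7334
s_6 = Round(s_5, k_5) = 0x3A4E

0xD35D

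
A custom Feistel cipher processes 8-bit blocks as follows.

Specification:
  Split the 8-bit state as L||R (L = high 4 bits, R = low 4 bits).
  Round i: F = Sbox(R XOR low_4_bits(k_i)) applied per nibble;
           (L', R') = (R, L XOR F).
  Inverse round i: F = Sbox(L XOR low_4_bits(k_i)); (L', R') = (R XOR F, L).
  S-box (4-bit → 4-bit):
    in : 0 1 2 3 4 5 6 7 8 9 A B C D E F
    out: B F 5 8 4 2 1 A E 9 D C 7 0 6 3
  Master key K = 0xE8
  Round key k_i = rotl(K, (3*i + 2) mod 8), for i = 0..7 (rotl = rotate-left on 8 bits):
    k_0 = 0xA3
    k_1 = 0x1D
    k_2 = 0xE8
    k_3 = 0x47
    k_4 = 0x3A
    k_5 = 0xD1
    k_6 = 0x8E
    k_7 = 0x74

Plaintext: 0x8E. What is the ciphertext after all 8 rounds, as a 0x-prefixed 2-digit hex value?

s_0 = plaintext = 0x8E
s_1 = Round(s_0, k_0) = 0xE8
s_2 = Round(s_1, k_1) = 0x8C
s_3 = Round(s_2, k_2) = 0xCC
s_4 = Round(s_3, k_3) = 0xC0
s_5 = Round(s_4, k_4) = 0x01
s_6 = Round(s_5, k_5) = 0x1B
s_7 = Round(s_6, k_6) = 0xB3
s_8 = Round(s_7, k_7) = 0x31

0x31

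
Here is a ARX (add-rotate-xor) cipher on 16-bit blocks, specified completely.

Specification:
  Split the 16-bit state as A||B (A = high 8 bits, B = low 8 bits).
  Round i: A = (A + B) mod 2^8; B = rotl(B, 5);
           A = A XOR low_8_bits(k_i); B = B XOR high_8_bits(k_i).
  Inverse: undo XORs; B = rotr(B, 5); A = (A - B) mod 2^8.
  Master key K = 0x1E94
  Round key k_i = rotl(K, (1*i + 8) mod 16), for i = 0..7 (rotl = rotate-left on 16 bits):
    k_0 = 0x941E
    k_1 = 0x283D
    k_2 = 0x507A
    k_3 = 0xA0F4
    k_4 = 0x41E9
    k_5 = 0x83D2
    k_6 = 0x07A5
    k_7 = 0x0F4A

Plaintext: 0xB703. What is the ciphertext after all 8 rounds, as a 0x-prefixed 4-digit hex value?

s_0 = plaintext = 0xB703
s_1 = Round(s_0, k_0) = 0xA4F4
s_2 = Round(s_1, k_1) = 0xA5B6
s_3 = Round(s_2, k_2) = 0x2186
s_4 = Round(s_3, k_3) = 0x5370
s_5 = Round(s_4, k_4) = 0x2A4F
s_6 = Round(s_5, k_5) = 0xAB6A
s_7 = Round(s_6, k_6) = 0xB04A
s_8 = Round(s_7, k_7) = 0xB046

0xB046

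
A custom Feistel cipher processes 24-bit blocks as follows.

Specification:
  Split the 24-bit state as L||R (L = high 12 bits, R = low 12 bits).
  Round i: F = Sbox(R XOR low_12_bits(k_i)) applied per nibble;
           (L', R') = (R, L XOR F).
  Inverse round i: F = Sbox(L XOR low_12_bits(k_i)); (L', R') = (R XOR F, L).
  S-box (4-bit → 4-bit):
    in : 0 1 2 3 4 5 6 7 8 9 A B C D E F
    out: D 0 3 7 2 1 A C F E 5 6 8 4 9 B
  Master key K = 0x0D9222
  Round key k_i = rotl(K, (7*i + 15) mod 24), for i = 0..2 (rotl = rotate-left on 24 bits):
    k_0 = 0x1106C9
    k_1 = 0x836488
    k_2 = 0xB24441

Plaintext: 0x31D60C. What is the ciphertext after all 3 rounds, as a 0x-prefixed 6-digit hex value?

0x30E2B7

s_0 = plaintext = 0x31D60C
s_1 = Round(s_0, k_0) = 0x60CE9C
s_2 = Round(s_1, k_1) = 0xE9C30E
s_3 = Round(s_2, k_2) = 0x30E2B7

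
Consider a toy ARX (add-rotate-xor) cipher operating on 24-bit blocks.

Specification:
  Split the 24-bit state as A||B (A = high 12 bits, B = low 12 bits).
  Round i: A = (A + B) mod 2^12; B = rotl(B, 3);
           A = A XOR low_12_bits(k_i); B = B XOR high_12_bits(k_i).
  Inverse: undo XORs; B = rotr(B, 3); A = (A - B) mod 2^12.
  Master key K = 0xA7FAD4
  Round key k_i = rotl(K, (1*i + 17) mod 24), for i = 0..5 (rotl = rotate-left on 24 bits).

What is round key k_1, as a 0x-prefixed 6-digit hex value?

0x529FEB

K = 0xA7FAD4
k_0 = rotl(K, (1*0+17) mod 24) = rotl(K, 17) = 0xA94FF5
k_1 = rotl(K, (1*1+17) mod 24) = rotl(K, 18) = 0x529FEB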